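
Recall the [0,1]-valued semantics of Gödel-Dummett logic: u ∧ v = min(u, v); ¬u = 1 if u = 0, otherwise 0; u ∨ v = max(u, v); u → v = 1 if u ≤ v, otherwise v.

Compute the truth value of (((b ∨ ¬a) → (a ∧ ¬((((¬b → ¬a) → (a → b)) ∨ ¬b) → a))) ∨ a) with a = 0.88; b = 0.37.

¬a: Gödel ¬ of 0.88 = 0 (operand ≠ 0)
(b ∨ ¬a) = max(0.37, 0) = 0.37
¬b: Gödel ¬ of 0.37 = 0 (operand ≠ 0)
¬a: Gödel ¬ of 0.88 = 0 (operand ≠ 0)
(¬b → ¬a): 0 ≤ 0, so result = 1
(a → b): 0.88 > 0.37, so result = 0.37
((¬b → ¬a) → (a → b)): 1 > 0.37, so result = 0.37
¬b: Gödel ¬ of 0.37 = 0 (operand ≠ 0)
(((¬b → ¬a) → (a → b)) ∨ ¬b) = max(0.37, 0) = 0.37
((((¬b → ¬a) → (a → b)) ∨ ¬b) → a): 0.37 ≤ 0.88, so result = 1
¬((((¬b → ¬a) → (a → b)) ∨ ¬b) → a): Gödel ¬ of 1 = 0 (operand ≠ 0)
(a ∧ ¬((((¬b → ¬a) → (a → b)) ∨ ¬b) → a)) = min(0.88, 0) = 0
((b ∨ ¬a) → (a ∧ ¬((((¬b → ¬a) → (a → b)) ∨ ¬b) → a))): 0.37 > 0, so result = 0
(((b ∨ ¬a) → (a ∧ ¬((((¬b → ¬a) → (a → b)) ∨ ¬b) → a))) ∨ a) = max(0, 0.88) = 0.88

0.88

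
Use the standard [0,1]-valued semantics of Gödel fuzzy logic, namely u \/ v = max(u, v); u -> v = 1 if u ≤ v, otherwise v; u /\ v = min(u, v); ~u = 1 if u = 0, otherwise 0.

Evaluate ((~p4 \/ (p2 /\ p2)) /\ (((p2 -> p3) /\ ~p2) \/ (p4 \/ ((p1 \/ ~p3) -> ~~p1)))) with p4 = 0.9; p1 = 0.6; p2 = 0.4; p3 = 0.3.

0.40

~p4: Gödel ¬ of 0.9 = 0 (operand ≠ 0)
(p2 /\ p2) = min(0.4, 0.4) = 0.4
(~p4 \/ (p2 /\ p2)) = max(0, 0.4) = 0.4
(p2 -> p3): 0.4 > 0.3, so result = 0.3
~p2: Gödel ¬ of 0.4 = 0 (operand ≠ 0)
((p2 -> p3) /\ ~p2) = min(0.3, 0) = 0
~p3: Gödel ¬ of 0.3 = 0 (operand ≠ 0)
(p1 \/ ~p3) = max(0.6, 0) = 0.6
~p1: Gödel ¬ of 0.6 = 0 (operand ≠ 0)
~~p1: Gödel ¬ of 0 = 1 (operand is 0)
((p1 \/ ~p3) -> ~~p1): 0.6 ≤ 1, so result = 1
(p4 \/ ((p1 \/ ~p3) -> ~~p1)) = max(0.9, 1) = 1
(((p2 -> p3) /\ ~p2) \/ (p4 \/ ((p1 \/ ~p3) -> ~~p1))) = max(0, 1) = 1
((~p4 \/ (p2 /\ p2)) /\ (((p2 -> p3) /\ ~p2) \/ (p4 \/ ((p1 \/ ~p3) -> ~~p1)))) = min(0.4, 1) = 0.4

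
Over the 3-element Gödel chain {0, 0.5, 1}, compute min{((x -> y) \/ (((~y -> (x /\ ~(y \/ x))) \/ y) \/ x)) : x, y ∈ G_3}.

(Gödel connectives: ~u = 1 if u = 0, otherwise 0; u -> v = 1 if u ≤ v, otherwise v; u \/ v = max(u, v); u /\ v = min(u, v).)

0.50

The minimum is attained at x = 0.5, y = 0:
  (x -> y): 0.5 > 0, so result = 0
  ~y: Gödel ¬ of 0 = 1 (operand is 0)
  (y \/ x) = max(0, 0.5) = 0.5
  ~(y \/ x): Gödel ¬ of 0.5 = 0 (operand ≠ 0)
  (x /\ ~(y \/ x)) = min(0.5, 0) = 0
  (~y -> (x /\ ~(y \/ x))): 1 > 0, so result = 0
  ((~y -> (x /\ ~(y \/ x))) \/ y) = max(0, 0) = 0
  (((~y -> (x /\ ~(y \/ x))) \/ y) \/ x) = max(0, 0.5) = 0.5
  ((x -> y) \/ (((~y -> (x /\ ~(y \/ x))) \/ y) \/ x)) = max(0, 0.5) = 0.5
Checking all 9 assignments confirms none give a value below 0.50.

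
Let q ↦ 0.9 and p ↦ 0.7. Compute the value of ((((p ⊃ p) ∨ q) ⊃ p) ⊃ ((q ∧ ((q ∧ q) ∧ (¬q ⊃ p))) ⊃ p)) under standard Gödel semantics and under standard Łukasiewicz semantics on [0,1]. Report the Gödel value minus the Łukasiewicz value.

Gödel evaluation:
  (p ⊃ p): 0.7 ≤ 0.7, so result = 1
  ((p ⊃ p) ∨ q) = max(1, 0.9) = 1
  (((p ⊃ p) ∨ q) ⊃ p): 1 > 0.7, so result = 0.7
  (q ∧ q) = min(0.9, 0.9) = 0.9
  ¬q: Gödel ¬ of 0.9 = 0 (operand ≠ 0)
  (¬q ⊃ p): 0 ≤ 0.7, so result = 1
  ((q ∧ q) ∧ (¬q ⊃ p)) = min(0.9, 1) = 0.9
  (q ∧ ((q ∧ q) ∧ (¬q ⊃ p))) = min(0.9, 0.9) = 0.9
  ((q ∧ ((q ∧ q) ∧ (¬q ⊃ p))) ⊃ p): 0.9 > 0.7, so result = 0.7
  ((((p ⊃ p) ∨ q) ⊃ p) ⊃ ((q ∧ ((q ∧ q) ∧ (¬q ⊃ p))) ⊃ p)): 0.7 ≤ 0.7, so result = 1
  Gödel value = 1
Łukasiewicz evaluation:
  (p ⊃ p): min(1, 1 − 0.7 + 0.7) = 1
  ((p ⊃ p) ∨ q) = max(1, 0.9) = 1
  (((p ⊃ p) ∨ q) ⊃ p): min(1, 1 − 1 + 0.7) = 0.7
  (q ∧ q) = min(0.9, 0.9) = 0.9
  ¬q: Łukasiewicz ¬ gives 1 − 0.9 = 0.1
  (¬q ⊃ p): min(1, 1 − 0.1 + 0.7) = 1
  ((q ∧ q) ∧ (¬q ⊃ p)) = min(0.9, 1) = 0.9
  (q ∧ ((q ∧ q) ∧ (¬q ⊃ p))) = min(0.9, 0.9) = 0.9
  ((q ∧ ((q ∧ q) ∧ (¬q ⊃ p))) ⊃ p): min(1, 1 − 0.9 + 0.7) = 0.8
  ((((p ⊃ p) ∨ q) ⊃ p) ⊃ ((q ∧ ((q ∧ q) ∧ (¬q ⊃ p))) ⊃ p)): min(1, 1 − 0.7 + 0.8) = 1
  Łukasiewicz value = 1
Difference: 1 − 1 = 0.00

0.00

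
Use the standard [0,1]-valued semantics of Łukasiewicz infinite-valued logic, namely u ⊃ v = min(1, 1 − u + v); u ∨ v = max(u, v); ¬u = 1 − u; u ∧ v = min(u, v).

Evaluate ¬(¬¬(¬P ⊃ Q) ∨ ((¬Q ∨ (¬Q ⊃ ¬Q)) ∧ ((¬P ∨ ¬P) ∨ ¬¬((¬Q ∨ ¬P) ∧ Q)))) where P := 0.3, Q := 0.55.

¬P: Łukasiewicz ¬ gives 1 − 0.3 = 0.7
(¬P ⊃ Q): min(1, 1 − 0.7 + 0.55) = 0.85
¬(¬P ⊃ Q): Łukasiewicz ¬ gives 1 − 0.85 = 0.15
¬¬(¬P ⊃ Q): Łukasiewicz ¬ gives 1 − 0.15 = 0.85
¬Q: Łukasiewicz ¬ gives 1 − 0.55 = 0.45
¬Q: Łukasiewicz ¬ gives 1 − 0.55 = 0.45
¬Q: Łukasiewicz ¬ gives 1 − 0.55 = 0.45
(¬Q ⊃ ¬Q): min(1, 1 − 0.45 + 0.45) = 1
(¬Q ∨ (¬Q ⊃ ¬Q)) = max(0.45, 1) = 1
¬P: Łukasiewicz ¬ gives 1 − 0.3 = 0.7
¬P: Łukasiewicz ¬ gives 1 − 0.3 = 0.7
(¬P ∨ ¬P) = max(0.7, 0.7) = 0.7
¬Q: Łukasiewicz ¬ gives 1 − 0.55 = 0.45
¬P: Łukasiewicz ¬ gives 1 − 0.3 = 0.7
(¬Q ∨ ¬P) = max(0.45, 0.7) = 0.7
((¬Q ∨ ¬P) ∧ Q) = min(0.7, 0.55) = 0.55
¬((¬Q ∨ ¬P) ∧ Q): Łukasiewicz ¬ gives 1 − 0.55 = 0.45
¬¬((¬Q ∨ ¬P) ∧ Q): Łukasiewicz ¬ gives 1 − 0.45 = 0.55
((¬P ∨ ¬P) ∨ ¬¬((¬Q ∨ ¬P) ∧ Q)) = max(0.7, 0.55) = 0.7
((¬Q ∨ (¬Q ⊃ ¬Q)) ∧ ((¬P ∨ ¬P) ∨ ¬¬((¬Q ∨ ¬P) ∧ Q))) = min(1, 0.7) = 0.7
(¬¬(¬P ⊃ Q) ∨ ((¬Q ∨ (¬Q ⊃ ¬Q)) ∧ ((¬P ∨ ¬P) ∨ ¬¬((¬Q ∨ ¬P) ∧ Q)))) = max(0.85, 0.7) = 0.85
¬(¬¬(¬P ⊃ Q) ∨ ((¬Q ∨ (¬Q ⊃ ¬Q)) ∧ ((¬P ∨ ¬P) ∨ ¬¬((¬Q ∨ ¬P) ∧ Q)))): Łukasiewicz ¬ gives 1 − 0.85 = 0.15

0.15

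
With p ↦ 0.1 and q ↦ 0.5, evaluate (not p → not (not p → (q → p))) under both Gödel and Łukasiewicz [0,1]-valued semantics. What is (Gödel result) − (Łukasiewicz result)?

Gödel evaluation:
  not p: Gödel ¬ of 0.1 = 0 (operand ≠ 0)
  not p: Gödel ¬ of 0.1 = 0 (operand ≠ 0)
  (q → p): 0.5 > 0.1, so result = 0.1
  (not p → (q → p)): 0 ≤ 0.1, so result = 1
  not (not p → (q → p)): Gödel ¬ of 1 = 0 (operand ≠ 0)
  (not p → not (not p → (q → p))): 0 ≤ 0, so result = 1
  Gödel value = 1
Łukasiewicz evaluation:
  not p: Łukasiewicz ¬ gives 1 − 0.1 = 0.9
  not p: Łukasiewicz ¬ gives 1 − 0.1 = 0.9
  (q → p): min(1, 1 − 0.5 + 0.1) = 0.6
  (not p → (q → p)): min(1, 1 − 0.9 + 0.6) = 0.7
  not (not p → (q → p)): Łukasiewicz ¬ gives 1 − 0.7 = 0.3
  (not p → not (not p → (q → p))): min(1, 1 − 0.9 + 0.3) = 0.4
  Łukasiewicz value = 0.4
Difference: 1 − 0.4 = 0.60

0.60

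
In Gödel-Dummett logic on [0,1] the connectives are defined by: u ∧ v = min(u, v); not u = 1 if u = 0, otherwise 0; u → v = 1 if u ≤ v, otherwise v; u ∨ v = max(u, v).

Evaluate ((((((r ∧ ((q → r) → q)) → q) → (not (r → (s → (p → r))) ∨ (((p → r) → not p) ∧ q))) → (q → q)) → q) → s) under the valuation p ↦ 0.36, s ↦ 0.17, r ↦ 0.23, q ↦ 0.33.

(q → r): 0.33 > 0.23, so result = 0.23
((q → r) → q): 0.23 ≤ 0.33, so result = 1
(r ∧ ((q → r) → q)) = min(0.23, 1) = 0.23
((r ∧ ((q → r) → q)) → q): 0.23 ≤ 0.33, so result = 1
(p → r): 0.36 > 0.23, so result = 0.23
(s → (p → r)): 0.17 ≤ 0.23, so result = 1
(r → (s → (p → r))): 0.23 ≤ 1, so result = 1
not (r → (s → (p → r))): Gödel ¬ of 1 = 0 (operand ≠ 0)
(p → r): 0.36 > 0.23, so result = 0.23
not p: Gödel ¬ of 0.36 = 0 (operand ≠ 0)
((p → r) → not p): 0.23 > 0, so result = 0
(((p → r) → not p) ∧ q) = min(0, 0.33) = 0
(not (r → (s → (p → r))) ∨ (((p → r) → not p) ∧ q)) = max(0, 0) = 0
(((r ∧ ((q → r) → q)) → q) → (not (r → (s → (p → r))) ∨ (((p → r) → not p) ∧ q))): 1 > 0, so result = 0
(q → q): 0.33 ≤ 0.33, so result = 1
((((r ∧ ((q → r) → q)) → q) → (not (r → (s → (p → r))) ∨ (((p → r) → not p) ∧ q))) → (q → q)): 0 ≤ 1, so result = 1
(((((r ∧ ((q → r) → q)) → q) → (not (r → (s → (p → r))) ∨ (((p → r) → not p) ∧ q))) → (q → q)) → q): 1 > 0.33, so result = 0.33
((((((r ∧ ((q → r) → q)) → q) → (not (r → (s → (p → r))) ∨ (((p → r) → not p) ∧ q))) → (q → q)) → q) → s): 0.33 > 0.17, so result = 0.17

0.17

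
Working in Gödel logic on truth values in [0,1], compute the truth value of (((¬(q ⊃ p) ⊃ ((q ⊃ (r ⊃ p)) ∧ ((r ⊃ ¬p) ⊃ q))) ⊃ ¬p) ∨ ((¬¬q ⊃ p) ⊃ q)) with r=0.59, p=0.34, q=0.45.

1.00

(q ⊃ p): 0.45 > 0.34, so result = 0.34
¬(q ⊃ p): Gödel ¬ of 0.34 = 0 (operand ≠ 0)
(r ⊃ p): 0.59 > 0.34, so result = 0.34
(q ⊃ (r ⊃ p)): 0.45 > 0.34, so result = 0.34
¬p: Gödel ¬ of 0.34 = 0 (operand ≠ 0)
(r ⊃ ¬p): 0.59 > 0, so result = 0
((r ⊃ ¬p) ⊃ q): 0 ≤ 0.45, so result = 1
((q ⊃ (r ⊃ p)) ∧ ((r ⊃ ¬p) ⊃ q)) = min(0.34, 1) = 0.34
(¬(q ⊃ p) ⊃ ((q ⊃ (r ⊃ p)) ∧ ((r ⊃ ¬p) ⊃ q))): 0 ≤ 0.34, so result = 1
¬p: Gödel ¬ of 0.34 = 0 (operand ≠ 0)
((¬(q ⊃ p) ⊃ ((q ⊃ (r ⊃ p)) ∧ ((r ⊃ ¬p) ⊃ q))) ⊃ ¬p): 1 > 0, so result = 0
¬q: Gödel ¬ of 0.45 = 0 (operand ≠ 0)
¬¬q: Gödel ¬ of 0 = 1 (operand is 0)
(¬¬q ⊃ p): 1 > 0.34, so result = 0.34
((¬¬q ⊃ p) ⊃ q): 0.34 ≤ 0.45, so result = 1
(((¬(q ⊃ p) ⊃ ((q ⊃ (r ⊃ p)) ∧ ((r ⊃ ¬p) ⊃ q))) ⊃ ¬p) ∨ ((¬¬q ⊃ p) ⊃ q)) = max(0, 1) = 1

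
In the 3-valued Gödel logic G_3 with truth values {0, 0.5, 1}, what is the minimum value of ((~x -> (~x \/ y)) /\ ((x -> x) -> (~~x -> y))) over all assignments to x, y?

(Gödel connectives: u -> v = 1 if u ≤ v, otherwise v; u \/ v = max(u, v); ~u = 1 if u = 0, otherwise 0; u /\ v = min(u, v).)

The minimum is attained at x = 0.5, y = 0:
  ~x: Gödel ¬ of 0.5 = 0 (operand ≠ 0)
  ~x: Gödel ¬ of 0.5 = 0 (operand ≠ 0)
  (~x \/ y) = max(0, 0) = 0
  (~x -> (~x \/ y)): 0 ≤ 0, so result = 1
  (x -> x): 0.5 ≤ 0.5, so result = 1
  ~x: Gödel ¬ of 0.5 = 0 (operand ≠ 0)
  ~~x: Gödel ¬ of 0 = 1 (operand is 0)
  (~~x -> y): 1 > 0, so result = 0
  ((x -> x) -> (~~x -> y)): 1 > 0, so result = 0
  ((~x -> (~x \/ y)) /\ ((x -> x) -> (~~x -> y))) = min(1, 0) = 0
Checking all 9 assignments confirms none give a value below 0.00.

0.00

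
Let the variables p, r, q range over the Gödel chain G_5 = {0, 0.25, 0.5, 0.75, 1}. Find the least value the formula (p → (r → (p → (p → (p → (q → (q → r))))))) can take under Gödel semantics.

1.00

Every assignment gives 1. For instance at p = 0, r = 0, q = 0:
  (q → r): 0 ≤ 0, so result = 1
  (q → (q → r)): 0 ≤ 1, so result = 1
  (p → (q → (q → r))): 0 ≤ 1, so result = 1
  (p → (p → (q → (q → r)))): 0 ≤ 1, so result = 1
  (p → (p → (p → (q → (q → r))))): 0 ≤ 1, so result = 1
  (r → (p → (p → (p → (q → (q → r)))))): 0 ≤ 1, so result = 1
  (p → (r → (p → (p → (p → (q → (q → r))))))): 0 ≤ 1, so result = 1
All 125 assignments give value 1 — the formula is a G_5-tautology.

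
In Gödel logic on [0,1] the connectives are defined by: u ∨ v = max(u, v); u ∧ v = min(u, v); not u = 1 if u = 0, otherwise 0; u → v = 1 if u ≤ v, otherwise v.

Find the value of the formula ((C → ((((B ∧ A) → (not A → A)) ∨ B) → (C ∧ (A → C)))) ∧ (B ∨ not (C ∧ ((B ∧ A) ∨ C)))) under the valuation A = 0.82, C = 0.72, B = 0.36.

0.36

(B ∧ A) = min(0.36, 0.82) = 0.36
not A: Gödel ¬ of 0.82 = 0 (operand ≠ 0)
(not A → A): 0 ≤ 0.82, so result = 1
((B ∧ A) → (not A → A)): 0.36 ≤ 1, so result = 1
(((B ∧ A) → (not A → A)) ∨ B) = max(1, 0.36) = 1
(A → C): 0.82 > 0.72, so result = 0.72
(C ∧ (A → C)) = min(0.72, 0.72) = 0.72
((((B ∧ A) → (not A → A)) ∨ B) → (C ∧ (A → C))): 1 > 0.72, so result = 0.72
(C → ((((B ∧ A) → (not A → A)) ∨ B) → (C ∧ (A → C)))): 0.72 ≤ 0.72, so result = 1
(B ∧ A) = min(0.36, 0.82) = 0.36
((B ∧ A) ∨ C) = max(0.36, 0.72) = 0.72
(C ∧ ((B ∧ A) ∨ C)) = min(0.72, 0.72) = 0.72
not (C ∧ ((B ∧ A) ∨ C)): Gödel ¬ of 0.72 = 0 (operand ≠ 0)
(B ∨ not (C ∧ ((B ∧ A) ∨ C))) = max(0.36, 0) = 0.36
((C → ((((B ∧ A) → (not A → A)) ∨ B) → (C ∧ (A → C)))) ∧ (B ∨ not (C ∧ ((B ∧ A) ∨ C)))) = min(1, 0.36) = 0.36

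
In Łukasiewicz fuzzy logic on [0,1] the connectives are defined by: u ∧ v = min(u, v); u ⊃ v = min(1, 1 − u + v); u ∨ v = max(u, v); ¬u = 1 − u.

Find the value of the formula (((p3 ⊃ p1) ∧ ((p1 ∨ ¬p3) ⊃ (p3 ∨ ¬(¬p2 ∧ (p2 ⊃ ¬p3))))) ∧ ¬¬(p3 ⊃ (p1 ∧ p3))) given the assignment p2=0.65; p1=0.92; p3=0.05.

0.70

(p3 ⊃ p1): min(1, 1 − 0.05 + 0.92) = 1
¬p3: Łukasiewicz ¬ gives 1 − 0.05 = 0.95
(p1 ∨ ¬p3) = max(0.92, 0.95) = 0.95
¬p2: Łukasiewicz ¬ gives 1 − 0.65 = 0.35
¬p3: Łukasiewicz ¬ gives 1 − 0.05 = 0.95
(p2 ⊃ ¬p3): min(1, 1 − 0.65 + 0.95) = 1
(¬p2 ∧ (p2 ⊃ ¬p3)) = min(0.35, 1) = 0.35
¬(¬p2 ∧ (p2 ⊃ ¬p3)): Łukasiewicz ¬ gives 1 − 0.35 = 0.65
(p3 ∨ ¬(¬p2 ∧ (p2 ⊃ ¬p3))) = max(0.05, 0.65) = 0.65
((p1 ∨ ¬p3) ⊃ (p3 ∨ ¬(¬p2 ∧ (p2 ⊃ ¬p3)))): min(1, 1 − 0.95 + 0.65) = 0.7
((p3 ⊃ p1) ∧ ((p1 ∨ ¬p3) ⊃ (p3 ∨ ¬(¬p2 ∧ (p2 ⊃ ¬p3))))) = min(1, 0.7) = 0.7
(p1 ∧ p3) = min(0.92, 0.05) = 0.05
(p3 ⊃ (p1 ∧ p3)): min(1, 1 − 0.05 + 0.05) = 1
¬(p3 ⊃ (p1 ∧ p3)): Łukasiewicz ¬ gives 1 − 1 = 0
¬¬(p3 ⊃ (p1 ∧ p3)): Łukasiewicz ¬ gives 1 − 0 = 1
(((p3 ⊃ p1) ∧ ((p1 ∨ ¬p3) ⊃ (p3 ∨ ¬(¬p2 ∧ (p2 ⊃ ¬p3))))) ∧ ¬¬(p3 ⊃ (p1 ∧ p3))) = min(0.7, 1) = 0.7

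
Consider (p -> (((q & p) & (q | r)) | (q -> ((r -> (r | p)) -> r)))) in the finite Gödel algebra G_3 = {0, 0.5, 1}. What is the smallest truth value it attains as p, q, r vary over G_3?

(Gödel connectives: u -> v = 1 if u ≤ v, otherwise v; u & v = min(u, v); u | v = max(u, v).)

The minimum is attained at p = 1, q = 0.5, r = 0:
  (q & p) = min(0.5, 1) = 0.5
  (q | r) = max(0.5, 0) = 0.5
  ((q & p) & (q | r)) = min(0.5, 0.5) = 0.5
  (r | p) = max(0, 1) = 1
  (r -> (r | p)): 0 ≤ 1, so result = 1
  ((r -> (r | p)) -> r): 1 > 0, so result = 0
  (q -> ((r -> (r | p)) -> r)): 0.5 > 0, so result = 0
  (((q & p) & (q | r)) | (q -> ((r -> (r | p)) -> r))) = max(0.5, 0) = 0.5
  (p -> (((q & p) & (q | r)) | (q -> ((r -> (r | p)) -> r)))): 1 > 0.5, so result = 0.5
Checking all 27 assignments confirms none give a value below 0.50.

0.50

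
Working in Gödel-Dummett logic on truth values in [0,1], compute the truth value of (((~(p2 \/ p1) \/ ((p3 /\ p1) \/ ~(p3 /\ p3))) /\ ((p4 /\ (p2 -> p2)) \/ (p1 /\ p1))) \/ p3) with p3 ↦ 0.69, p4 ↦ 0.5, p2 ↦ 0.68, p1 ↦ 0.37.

(p2 \/ p1) = max(0.68, 0.37) = 0.68
~(p2 \/ p1): Gödel ¬ of 0.68 = 0 (operand ≠ 0)
(p3 /\ p1) = min(0.69, 0.37) = 0.37
(p3 /\ p3) = min(0.69, 0.69) = 0.69
~(p3 /\ p3): Gödel ¬ of 0.69 = 0 (operand ≠ 0)
((p3 /\ p1) \/ ~(p3 /\ p3)) = max(0.37, 0) = 0.37
(~(p2 \/ p1) \/ ((p3 /\ p1) \/ ~(p3 /\ p3))) = max(0, 0.37) = 0.37
(p2 -> p2): 0.68 ≤ 0.68, so result = 1
(p4 /\ (p2 -> p2)) = min(0.5, 1) = 0.5
(p1 /\ p1) = min(0.37, 0.37) = 0.37
((p4 /\ (p2 -> p2)) \/ (p1 /\ p1)) = max(0.5, 0.37) = 0.5
((~(p2 \/ p1) \/ ((p3 /\ p1) \/ ~(p3 /\ p3))) /\ ((p4 /\ (p2 -> p2)) \/ (p1 /\ p1))) = min(0.37, 0.5) = 0.37
(((~(p2 \/ p1) \/ ((p3 /\ p1) \/ ~(p3 /\ p3))) /\ ((p4 /\ (p2 -> p2)) \/ (p1 /\ p1))) \/ p3) = max(0.37, 0.69) = 0.69

0.69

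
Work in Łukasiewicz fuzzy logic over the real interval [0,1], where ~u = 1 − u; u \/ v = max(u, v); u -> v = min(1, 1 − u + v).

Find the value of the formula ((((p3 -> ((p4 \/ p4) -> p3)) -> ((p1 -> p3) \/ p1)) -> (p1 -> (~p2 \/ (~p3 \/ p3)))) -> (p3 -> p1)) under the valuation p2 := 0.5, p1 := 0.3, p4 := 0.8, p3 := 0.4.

0.90

(p4 \/ p4) = max(0.8, 0.8) = 0.8
((p4 \/ p4) -> p3): min(1, 1 − 0.8 + 0.4) = 0.6
(p3 -> ((p4 \/ p4) -> p3)): min(1, 1 − 0.4 + 0.6) = 1
(p1 -> p3): min(1, 1 − 0.3 + 0.4) = 1
((p1 -> p3) \/ p1) = max(1, 0.3) = 1
((p3 -> ((p4 \/ p4) -> p3)) -> ((p1 -> p3) \/ p1)): min(1, 1 − 1 + 1) = 1
~p2: Łukasiewicz ¬ gives 1 − 0.5 = 0.5
~p3: Łukasiewicz ¬ gives 1 − 0.4 = 0.6
(~p3 \/ p3) = max(0.6, 0.4) = 0.6
(~p2 \/ (~p3 \/ p3)) = max(0.5, 0.6) = 0.6
(p1 -> (~p2 \/ (~p3 \/ p3))): min(1, 1 − 0.3 + 0.6) = 1
(((p3 -> ((p4 \/ p4) -> p3)) -> ((p1 -> p3) \/ p1)) -> (p1 -> (~p2 \/ (~p3 \/ p3)))): min(1, 1 − 1 + 1) = 1
(p3 -> p1): min(1, 1 − 0.4 + 0.3) = 0.9
((((p3 -> ((p4 \/ p4) -> p3)) -> ((p1 -> p3) \/ p1)) -> (p1 -> (~p2 \/ (~p3 \/ p3)))) -> (p3 -> p1)): min(1, 1 − 1 + 0.9) = 0.9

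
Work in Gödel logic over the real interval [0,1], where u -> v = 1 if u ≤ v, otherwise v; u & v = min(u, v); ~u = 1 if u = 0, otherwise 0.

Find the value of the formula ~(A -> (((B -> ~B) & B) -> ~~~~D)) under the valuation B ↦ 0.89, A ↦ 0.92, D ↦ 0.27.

0.00

~B: Gödel ¬ of 0.89 = 0 (operand ≠ 0)
(B -> ~B): 0.89 > 0, so result = 0
((B -> ~B) & B) = min(0, 0.89) = 0
~D: Gödel ¬ of 0.27 = 0 (operand ≠ 0)
~~D: Gödel ¬ of 0 = 1 (operand is 0)
~~~D: Gödel ¬ of 1 = 0 (operand ≠ 0)
~~~~D: Gödel ¬ of 0 = 1 (operand is 0)
(((B -> ~B) & B) -> ~~~~D): 0 ≤ 1, so result = 1
(A -> (((B -> ~B) & B) -> ~~~~D)): 0.92 ≤ 1, so result = 1
~(A -> (((B -> ~B) & B) -> ~~~~D)): Gödel ¬ of 1 = 0 (operand ≠ 0)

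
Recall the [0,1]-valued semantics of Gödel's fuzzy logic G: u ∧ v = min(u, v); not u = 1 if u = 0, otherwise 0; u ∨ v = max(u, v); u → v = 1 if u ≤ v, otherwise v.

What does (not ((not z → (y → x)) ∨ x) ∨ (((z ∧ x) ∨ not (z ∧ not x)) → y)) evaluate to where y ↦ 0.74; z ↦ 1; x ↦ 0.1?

0.74

not z: Gödel ¬ of 1 = 0 (operand ≠ 0)
(y → x): 0.74 > 0.1, so result = 0.1
(not z → (y → x)): 0 ≤ 0.1, so result = 1
((not z → (y → x)) ∨ x) = max(1, 0.1) = 1
not ((not z → (y → x)) ∨ x): Gödel ¬ of 1 = 0 (operand ≠ 0)
(z ∧ x) = min(1, 0.1) = 0.1
not x: Gödel ¬ of 0.1 = 0 (operand ≠ 0)
(z ∧ not x) = min(1, 0) = 0
not (z ∧ not x): Gödel ¬ of 0 = 1 (operand is 0)
((z ∧ x) ∨ not (z ∧ not x)) = max(0.1, 1) = 1
(((z ∧ x) ∨ not (z ∧ not x)) → y): 1 > 0.74, so result = 0.74
(not ((not z → (y → x)) ∨ x) ∨ (((z ∧ x) ∨ not (z ∧ not x)) → y)) = max(0, 0.74) = 0.74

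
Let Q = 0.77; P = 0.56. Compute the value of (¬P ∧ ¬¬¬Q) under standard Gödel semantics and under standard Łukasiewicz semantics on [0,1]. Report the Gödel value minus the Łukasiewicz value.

Gödel evaluation:
  ¬P: Gödel ¬ of 0.56 = 0 (operand ≠ 0)
  ¬Q: Gödel ¬ of 0.77 = 0 (operand ≠ 0)
  ¬¬Q: Gödel ¬ of 0 = 1 (operand is 0)
  ¬¬¬Q: Gödel ¬ of 1 = 0 (operand ≠ 0)
  (¬P ∧ ¬¬¬Q) = min(0, 0) = 0
  Gödel value = 0
Łukasiewicz evaluation:
  ¬P: Łukasiewicz ¬ gives 1 − 0.56 = 0.44
  ¬Q: Łukasiewicz ¬ gives 1 − 0.77 = 0.23
  ¬¬Q: Łukasiewicz ¬ gives 1 − 0.23 = 0.77
  ¬¬¬Q: Łukasiewicz ¬ gives 1 − 0.77 = 0.23
  (¬P ∧ ¬¬¬Q) = min(0.44, 0.23) = 0.23
  Łukasiewicz value = 0.23
Difference: 0 − 0.23 = -0.23

-0.23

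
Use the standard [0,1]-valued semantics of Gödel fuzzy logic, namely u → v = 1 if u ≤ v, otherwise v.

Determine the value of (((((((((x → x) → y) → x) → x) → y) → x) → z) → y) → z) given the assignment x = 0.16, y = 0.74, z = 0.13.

0.13

(x → x): 0.16 ≤ 0.16, so result = 1
((x → x) → y): 1 > 0.74, so result = 0.74
(((x → x) → y) → x): 0.74 > 0.16, so result = 0.16
((((x → x) → y) → x) → x): 0.16 ≤ 0.16, so result = 1
(((((x → x) → y) → x) → x) → y): 1 > 0.74, so result = 0.74
((((((x → x) → y) → x) → x) → y) → x): 0.74 > 0.16, so result = 0.16
(((((((x → x) → y) → x) → x) → y) → x) → z): 0.16 > 0.13, so result = 0.13
((((((((x → x) → y) → x) → x) → y) → x) → z) → y): 0.13 ≤ 0.74, so result = 1
(((((((((x → x) → y) → x) → x) → y) → x) → z) → y) → z): 1 > 0.13, so result = 0.13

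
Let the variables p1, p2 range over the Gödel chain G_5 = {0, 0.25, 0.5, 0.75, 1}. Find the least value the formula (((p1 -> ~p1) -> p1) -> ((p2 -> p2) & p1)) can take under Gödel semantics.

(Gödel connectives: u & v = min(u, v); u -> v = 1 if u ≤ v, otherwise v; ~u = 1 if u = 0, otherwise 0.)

0.25

The minimum is attained at p1 = 0.25, p2 = 0:
  ~p1: Gödel ¬ of 0.25 = 0 (operand ≠ 0)
  (p1 -> ~p1): 0.25 > 0, so result = 0
  ((p1 -> ~p1) -> p1): 0 ≤ 0.25, so result = 1
  (p2 -> p2): 0 ≤ 0, so result = 1
  ((p2 -> p2) & p1) = min(1, 0.25) = 0.25
  (((p1 -> ~p1) -> p1) -> ((p2 -> p2) & p1)): 1 > 0.25, so result = 0.25
Checking all 25 assignments confirms none give a value below 0.25.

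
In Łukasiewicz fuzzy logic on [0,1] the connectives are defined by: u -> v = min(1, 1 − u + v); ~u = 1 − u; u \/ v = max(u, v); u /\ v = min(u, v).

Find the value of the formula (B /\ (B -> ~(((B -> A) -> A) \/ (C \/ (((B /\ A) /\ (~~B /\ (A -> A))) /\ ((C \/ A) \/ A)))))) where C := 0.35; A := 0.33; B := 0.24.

(B -> A): min(1, 1 − 0.24 + 0.33) = 1
((B -> A) -> A): min(1, 1 − 1 + 0.33) = 0.33
(B /\ A) = min(0.24, 0.33) = 0.24
~B: Łukasiewicz ¬ gives 1 − 0.24 = 0.76
~~B: Łukasiewicz ¬ gives 1 − 0.76 = 0.24
(A -> A): min(1, 1 − 0.33 + 0.33) = 1
(~~B /\ (A -> A)) = min(0.24, 1) = 0.24
((B /\ A) /\ (~~B /\ (A -> A))) = min(0.24, 0.24) = 0.24
(C \/ A) = max(0.35, 0.33) = 0.35
((C \/ A) \/ A) = max(0.35, 0.33) = 0.35
(((B /\ A) /\ (~~B /\ (A -> A))) /\ ((C \/ A) \/ A)) = min(0.24, 0.35) = 0.24
(C \/ (((B /\ A) /\ (~~B /\ (A -> A))) /\ ((C \/ A) \/ A))) = max(0.35, 0.24) = 0.35
(((B -> A) -> A) \/ (C \/ (((B /\ A) /\ (~~B /\ (A -> A))) /\ ((C \/ A) \/ A)))) = max(0.33, 0.35) = 0.35
~(((B -> A) -> A) \/ (C \/ (((B /\ A) /\ (~~B /\ (A -> A))) /\ ((C \/ A) \/ A)))): Łukasiewicz ¬ gives 1 − 0.35 = 0.65
(B -> ~(((B -> A) -> A) \/ (C \/ (((B /\ A) /\ (~~B /\ (A -> A))) /\ ((C \/ A) \/ A))))): min(1, 1 − 0.24 + 0.65) = 1
(B /\ (B -> ~(((B -> A) -> A) \/ (C \/ (((B /\ A) /\ (~~B /\ (A -> A))) /\ ((C \/ A) \/ A)))))) = min(0.24, 1) = 0.24

0.24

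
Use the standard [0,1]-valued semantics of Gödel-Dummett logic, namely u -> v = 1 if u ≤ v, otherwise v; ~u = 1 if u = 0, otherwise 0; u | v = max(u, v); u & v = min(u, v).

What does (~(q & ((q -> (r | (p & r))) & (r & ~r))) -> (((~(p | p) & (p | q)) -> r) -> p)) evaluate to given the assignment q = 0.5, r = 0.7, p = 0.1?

(p & r) = min(0.1, 0.7) = 0.1
(r | (p & r)) = max(0.7, 0.1) = 0.7
(q -> (r | (p & r))): 0.5 ≤ 0.7, so result = 1
~r: Gödel ¬ of 0.7 = 0 (operand ≠ 0)
(r & ~r) = min(0.7, 0) = 0
((q -> (r | (p & r))) & (r & ~r)) = min(1, 0) = 0
(q & ((q -> (r | (p & r))) & (r & ~r))) = min(0.5, 0) = 0
~(q & ((q -> (r | (p & r))) & (r & ~r))): Gödel ¬ of 0 = 1 (operand is 0)
(p | p) = max(0.1, 0.1) = 0.1
~(p | p): Gödel ¬ of 0.1 = 0 (operand ≠ 0)
(p | q) = max(0.1, 0.5) = 0.5
(~(p | p) & (p | q)) = min(0, 0.5) = 0
((~(p | p) & (p | q)) -> r): 0 ≤ 0.7, so result = 1
(((~(p | p) & (p | q)) -> r) -> p): 1 > 0.1, so result = 0.1
(~(q & ((q -> (r | (p & r))) & (r & ~r))) -> (((~(p | p) & (p | q)) -> r) -> p)): 1 > 0.1, so result = 0.1

0.10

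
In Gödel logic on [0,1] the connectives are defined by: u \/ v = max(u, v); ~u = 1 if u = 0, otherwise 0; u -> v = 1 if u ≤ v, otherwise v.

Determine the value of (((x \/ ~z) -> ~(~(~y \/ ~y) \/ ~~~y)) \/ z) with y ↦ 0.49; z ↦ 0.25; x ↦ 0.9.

0.25

~z: Gödel ¬ of 0.25 = 0 (operand ≠ 0)
(x \/ ~z) = max(0.9, 0) = 0.9
~y: Gödel ¬ of 0.49 = 0 (operand ≠ 0)
~y: Gödel ¬ of 0.49 = 0 (operand ≠ 0)
(~y \/ ~y) = max(0, 0) = 0
~(~y \/ ~y): Gödel ¬ of 0 = 1 (operand is 0)
~y: Gödel ¬ of 0.49 = 0 (operand ≠ 0)
~~y: Gödel ¬ of 0 = 1 (operand is 0)
~~~y: Gödel ¬ of 1 = 0 (operand ≠ 0)
(~(~y \/ ~y) \/ ~~~y) = max(1, 0) = 1
~(~(~y \/ ~y) \/ ~~~y): Gödel ¬ of 1 = 0 (operand ≠ 0)
((x \/ ~z) -> ~(~(~y \/ ~y) \/ ~~~y)): 0.9 > 0, so result = 0
(((x \/ ~z) -> ~(~(~y \/ ~y) \/ ~~~y)) \/ z) = max(0, 0.25) = 0.25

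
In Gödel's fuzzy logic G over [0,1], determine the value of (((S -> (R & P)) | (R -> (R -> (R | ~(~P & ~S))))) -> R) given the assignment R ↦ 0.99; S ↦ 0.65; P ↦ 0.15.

(R & P) = min(0.99, 0.15) = 0.15
(S -> (R & P)): 0.65 > 0.15, so result = 0.15
~P: Gödel ¬ of 0.15 = 0 (operand ≠ 0)
~S: Gödel ¬ of 0.65 = 0 (operand ≠ 0)
(~P & ~S) = min(0, 0) = 0
~(~P & ~S): Gödel ¬ of 0 = 1 (operand is 0)
(R | ~(~P & ~S)) = max(0.99, 1) = 1
(R -> (R | ~(~P & ~S))): 0.99 ≤ 1, so result = 1
(R -> (R -> (R | ~(~P & ~S)))): 0.99 ≤ 1, so result = 1
((S -> (R & P)) | (R -> (R -> (R | ~(~P & ~S))))) = max(0.15, 1) = 1
(((S -> (R & P)) | (R -> (R -> (R | ~(~P & ~S))))) -> R): 1 > 0.99, so result = 0.99

0.99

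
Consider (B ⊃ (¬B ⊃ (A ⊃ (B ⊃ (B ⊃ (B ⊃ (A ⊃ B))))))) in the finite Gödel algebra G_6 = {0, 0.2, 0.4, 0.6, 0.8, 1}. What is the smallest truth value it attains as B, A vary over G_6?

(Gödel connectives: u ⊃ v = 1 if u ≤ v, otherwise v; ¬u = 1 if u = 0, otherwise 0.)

Every assignment gives 1. For instance at B = 0, A = 0:
  ¬B: Gödel ¬ of 0 = 1 (operand is 0)
  (A ⊃ B): 0 ≤ 0, so result = 1
  (B ⊃ (A ⊃ B)): 0 ≤ 1, so result = 1
  (B ⊃ (B ⊃ (A ⊃ B))): 0 ≤ 1, so result = 1
  (B ⊃ (B ⊃ (B ⊃ (A ⊃ B)))): 0 ≤ 1, so result = 1
  (A ⊃ (B ⊃ (B ⊃ (B ⊃ (A ⊃ B))))): 0 ≤ 1, so result = 1
  (¬B ⊃ (A ⊃ (B ⊃ (B ⊃ (B ⊃ (A ⊃ B)))))): 1 ≤ 1, so result = 1
  (B ⊃ (¬B ⊃ (A ⊃ (B ⊃ (B ⊃ (B ⊃ (A ⊃ B))))))): 0 ≤ 1, so result = 1
All 36 assignments give value 1 — the formula is a G_6-tautology.

1.00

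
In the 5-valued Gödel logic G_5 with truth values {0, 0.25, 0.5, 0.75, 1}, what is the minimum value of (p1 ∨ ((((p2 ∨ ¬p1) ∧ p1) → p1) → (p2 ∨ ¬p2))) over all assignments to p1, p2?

0.25

The minimum is attained at p1 = 0, p2 = 0.25:
  ¬p1: Gödel ¬ of 0 = 1 (operand is 0)
  (p2 ∨ ¬p1) = max(0.25, 1) = 1
  ((p2 ∨ ¬p1) ∧ p1) = min(1, 0) = 0
  (((p2 ∨ ¬p1) ∧ p1) → p1): 0 ≤ 0, so result = 1
  ¬p2: Gödel ¬ of 0.25 = 0 (operand ≠ 0)
  (p2 ∨ ¬p2) = max(0.25, 0) = 0.25
  ((((p2 ∨ ¬p1) ∧ p1) → p1) → (p2 ∨ ¬p2)): 1 > 0.25, so result = 0.25
  (p1 ∨ ((((p2 ∨ ¬p1) ∧ p1) → p1) → (p2 ∨ ¬p2))) = max(0, 0.25) = 0.25
Checking all 25 assignments confirms none give a value below 0.25.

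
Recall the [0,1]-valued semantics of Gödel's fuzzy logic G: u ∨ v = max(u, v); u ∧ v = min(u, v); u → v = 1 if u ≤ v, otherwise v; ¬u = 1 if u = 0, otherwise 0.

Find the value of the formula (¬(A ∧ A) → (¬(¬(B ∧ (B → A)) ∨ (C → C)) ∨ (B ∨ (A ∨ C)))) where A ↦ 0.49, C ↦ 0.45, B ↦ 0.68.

1.00

(A ∧ A) = min(0.49, 0.49) = 0.49
¬(A ∧ A): Gödel ¬ of 0.49 = 0 (operand ≠ 0)
(B → A): 0.68 > 0.49, so result = 0.49
(B ∧ (B → A)) = min(0.68, 0.49) = 0.49
¬(B ∧ (B → A)): Gödel ¬ of 0.49 = 0 (operand ≠ 0)
(C → C): 0.45 ≤ 0.45, so result = 1
(¬(B ∧ (B → A)) ∨ (C → C)) = max(0, 1) = 1
¬(¬(B ∧ (B → A)) ∨ (C → C)): Gödel ¬ of 1 = 0 (operand ≠ 0)
(A ∨ C) = max(0.49, 0.45) = 0.49
(B ∨ (A ∨ C)) = max(0.68, 0.49) = 0.68
(¬(¬(B ∧ (B → A)) ∨ (C → C)) ∨ (B ∨ (A ∨ C))) = max(0, 0.68) = 0.68
(¬(A ∧ A) → (¬(¬(B ∧ (B → A)) ∨ (C → C)) ∨ (B ∨ (A ∨ C)))): 0 ≤ 0.68, so result = 1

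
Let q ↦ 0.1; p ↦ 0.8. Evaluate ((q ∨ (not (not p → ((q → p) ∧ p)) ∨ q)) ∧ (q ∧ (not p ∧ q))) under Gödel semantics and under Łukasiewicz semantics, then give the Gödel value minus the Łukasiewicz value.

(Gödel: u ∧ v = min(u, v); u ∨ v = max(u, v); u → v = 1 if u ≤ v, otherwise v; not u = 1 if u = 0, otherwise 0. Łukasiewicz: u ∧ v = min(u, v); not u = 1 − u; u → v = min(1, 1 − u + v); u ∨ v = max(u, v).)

Gödel evaluation:
  not p: Gödel ¬ of 0.8 = 0 (operand ≠ 0)
  (q → p): 0.1 ≤ 0.8, so result = 1
  ((q → p) ∧ p) = min(1, 0.8) = 0.8
  (not p → ((q → p) ∧ p)): 0 ≤ 0.8, so result = 1
  not (not p → ((q → p) ∧ p)): Gödel ¬ of 1 = 0 (operand ≠ 0)
  (not (not p → ((q → p) ∧ p)) ∨ q) = max(0, 0.1) = 0.1
  (q ∨ (not (not p → ((q → p) ∧ p)) ∨ q)) = max(0.1, 0.1) = 0.1
  not p: Gödel ¬ of 0.8 = 0 (operand ≠ 0)
  (not p ∧ q) = min(0, 0.1) = 0
  (q ∧ (not p ∧ q)) = min(0.1, 0) = 0
  ((q ∨ (not (not p → ((q → p) ∧ p)) ∨ q)) ∧ (q ∧ (not p ∧ q))) = min(0.1, 0) = 0
  Gödel value = 0
Łukasiewicz evaluation:
  not p: Łukasiewicz ¬ gives 1 − 0.8 = 0.2
  (q → p): min(1, 1 − 0.1 + 0.8) = 1
  ((q → p) ∧ p) = min(1, 0.8) = 0.8
  (not p → ((q → p) ∧ p)): min(1, 1 − 0.2 + 0.8) = 1
  not (not p → ((q → p) ∧ p)): Łukasiewicz ¬ gives 1 − 1 = 0
  (not (not p → ((q → p) ∧ p)) ∨ q) = max(0, 0.1) = 0.1
  (q ∨ (not (not p → ((q → p) ∧ p)) ∨ q)) = max(0.1, 0.1) = 0.1
  not p: Łukasiewicz ¬ gives 1 − 0.8 = 0.2
  (not p ∧ q) = min(0.2, 0.1) = 0.1
  (q ∧ (not p ∧ q)) = min(0.1, 0.1) = 0.1
  ((q ∨ (not (not p → ((q → p) ∧ p)) ∨ q)) ∧ (q ∧ (not p ∧ q))) = min(0.1, 0.1) = 0.1
  Łukasiewicz value = 0.1
Difference: 0 − 0.1 = -0.10

-0.10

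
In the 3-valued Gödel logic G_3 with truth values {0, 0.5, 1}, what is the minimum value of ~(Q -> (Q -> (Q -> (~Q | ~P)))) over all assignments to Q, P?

0.00

The minimum is attained at Q = 0, P = 0:
  ~Q: Gödel ¬ of 0 = 1 (operand is 0)
  ~P: Gödel ¬ of 0 = 1 (operand is 0)
  (~Q | ~P) = max(1, 1) = 1
  (Q -> (~Q | ~P)): 0 ≤ 1, so result = 1
  (Q -> (Q -> (~Q | ~P))): 0 ≤ 1, so result = 1
  (Q -> (Q -> (Q -> (~Q | ~P)))): 0 ≤ 1, so result = 1
  ~(Q -> (Q -> (Q -> (~Q | ~P)))): Gödel ¬ of 1 = 0 (operand ≠ 0)
Checking all 9 assignments confirms none give a value below 0.00.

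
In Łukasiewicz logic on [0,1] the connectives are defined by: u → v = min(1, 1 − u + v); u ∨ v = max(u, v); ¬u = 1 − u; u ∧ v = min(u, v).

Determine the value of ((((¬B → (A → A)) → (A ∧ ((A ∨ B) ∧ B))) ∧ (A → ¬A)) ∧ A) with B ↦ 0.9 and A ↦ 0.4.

¬B: Łukasiewicz ¬ gives 1 − 0.9 = 0.1
(A → A): min(1, 1 − 0.4 + 0.4) = 1
(¬B → (A → A)): min(1, 1 − 0.1 + 1) = 1
(A ∨ B) = max(0.4, 0.9) = 0.9
((A ∨ B) ∧ B) = min(0.9, 0.9) = 0.9
(A ∧ ((A ∨ B) ∧ B)) = min(0.4, 0.9) = 0.4
((¬B → (A → A)) → (A ∧ ((A ∨ B) ∧ B))): min(1, 1 − 1 + 0.4) = 0.4
¬A: Łukasiewicz ¬ gives 1 − 0.4 = 0.6
(A → ¬A): min(1, 1 − 0.4 + 0.6) = 1
(((¬B → (A → A)) → (A ∧ ((A ∨ B) ∧ B))) ∧ (A → ¬A)) = min(0.4, 1) = 0.4
((((¬B → (A → A)) → (A ∧ ((A ∨ B) ∧ B))) ∧ (A → ¬A)) ∧ A) = min(0.4, 0.4) = 0.4

0.40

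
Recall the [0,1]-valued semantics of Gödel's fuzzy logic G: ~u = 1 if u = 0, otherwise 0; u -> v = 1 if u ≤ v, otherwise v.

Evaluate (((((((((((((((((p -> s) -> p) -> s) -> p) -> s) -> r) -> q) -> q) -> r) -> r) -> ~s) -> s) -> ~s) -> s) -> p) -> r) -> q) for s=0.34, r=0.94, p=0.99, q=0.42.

0.42

(p -> s): 0.99 > 0.34, so result = 0.34
((p -> s) -> p): 0.34 ≤ 0.99, so result = 1
(((p -> s) -> p) -> s): 1 > 0.34, so result = 0.34
((((p -> s) -> p) -> s) -> p): 0.34 ≤ 0.99, so result = 1
(((((p -> s) -> p) -> s) -> p) -> s): 1 > 0.34, so result = 0.34
((((((p -> s) -> p) -> s) -> p) -> s) -> r): 0.34 ≤ 0.94, so result = 1
(((((((p -> s) -> p) -> s) -> p) -> s) -> r) -> q): 1 > 0.42, so result = 0.42
((((((((p -> s) -> p) -> s) -> p) -> s) -> r) -> q) -> q): 0.42 ≤ 0.42, so result = 1
(((((((((p -> s) -> p) -> s) -> p) -> s) -> r) -> q) -> q) -> r): 1 > 0.94, so result = 0.94
((((((((((p -> s) -> p) -> s) -> p) -> s) -> r) -> q) -> q) -> r) -> r): 0.94 ≤ 0.94, so result = 1
~s: Gödel ¬ of 0.34 = 0 (operand ≠ 0)
(((((((((((p -> s) -> p) -> s) -> p) -> s) -> r) -> q) -> q) -> r) -> r) -> ~s): 1 > 0, so result = 0
((((((((((((p -> s) -> p) -> s) -> p) -> s) -> r) -> q) -> q) -> r) -> r) -> ~s) -> s): 0 ≤ 0.34, so result = 1
~s: Gödel ¬ of 0.34 = 0 (operand ≠ 0)
(((((((((((((p -> s) -> p) -> s) -> p) -> s) -> r) -> q) -> q) -> r) -> r) -> ~s) -> s) -> ~s): 1 > 0, so result = 0
((((((((((((((p -> s) -> p) -> s) -> p) -> s) -> r) -> q) -> q) -> r) -> r) -> ~s) -> s) -> ~s) -> s): 0 ≤ 0.34, so result = 1
(((((((((((((((p -> s) -> p) -> s) -> p) -> s) -> r) -> q) -> q) -> r) -> r) -> ~s) -> s) -> ~s) -> s) -> p): 1 > 0.99, so result = 0.99
((((((((((((((((p -> s) -> p) -> s) -> p) -> s) -> r) -> q) -> q) -> r) -> r) -> ~s) -> s) -> ~s) -> s) -> p) -> r): 0.99 > 0.94, so result = 0.94
(((((((((((((((((p -> s) -> p) -> s) -> p) -> s) -> r) -> q) -> q) -> r) -> r) -> ~s) -> s) -> ~s) -> s) -> p) -> r) -> q): 0.94 > 0.42, so result = 0.42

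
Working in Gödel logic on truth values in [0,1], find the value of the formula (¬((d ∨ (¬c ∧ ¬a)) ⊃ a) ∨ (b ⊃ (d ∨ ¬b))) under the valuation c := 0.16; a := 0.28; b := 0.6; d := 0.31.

¬c: Gödel ¬ of 0.16 = 0 (operand ≠ 0)
¬a: Gödel ¬ of 0.28 = 0 (operand ≠ 0)
(¬c ∧ ¬a) = min(0, 0) = 0
(d ∨ (¬c ∧ ¬a)) = max(0.31, 0) = 0.31
((d ∨ (¬c ∧ ¬a)) ⊃ a): 0.31 > 0.28, so result = 0.28
¬((d ∨ (¬c ∧ ¬a)) ⊃ a): Gödel ¬ of 0.28 = 0 (operand ≠ 0)
¬b: Gödel ¬ of 0.6 = 0 (operand ≠ 0)
(d ∨ ¬b) = max(0.31, 0) = 0.31
(b ⊃ (d ∨ ¬b)): 0.6 > 0.31, so result = 0.31
(¬((d ∨ (¬c ∧ ¬a)) ⊃ a) ∨ (b ⊃ (d ∨ ¬b))) = max(0, 0.31) = 0.31

0.31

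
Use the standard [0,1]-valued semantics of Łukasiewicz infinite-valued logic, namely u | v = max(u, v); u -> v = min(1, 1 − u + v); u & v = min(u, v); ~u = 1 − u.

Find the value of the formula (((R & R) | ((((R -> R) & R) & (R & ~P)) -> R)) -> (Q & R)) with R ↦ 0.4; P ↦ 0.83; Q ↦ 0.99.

(R & R) = min(0.4, 0.4) = 0.4
(R -> R): min(1, 1 − 0.4 + 0.4) = 1
((R -> R) & R) = min(1, 0.4) = 0.4
~P: Łukasiewicz ¬ gives 1 − 0.83 = 0.17
(R & ~P) = min(0.4, 0.17) = 0.17
(((R -> R) & R) & (R & ~P)) = min(0.4, 0.17) = 0.17
((((R -> R) & R) & (R & ~P)) -> R): min(1, 1 − 0.17 + 0.4) = 1
((R & R) | ((((R -> R) & R) & (R & ~P)) -> R)) = max(0.4, 1) = 1
(Q & R) = min(0.99, 0.4) = 0.4
(((R & R) | ((((R -> R) & R) & (R & ~P)) -> R)) -> (Q & R)): min(1, 1 − 1 + 0.4) = 0.4

0.40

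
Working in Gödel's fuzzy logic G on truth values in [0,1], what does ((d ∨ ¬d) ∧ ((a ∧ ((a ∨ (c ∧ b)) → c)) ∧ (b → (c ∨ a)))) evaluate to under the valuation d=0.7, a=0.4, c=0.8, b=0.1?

0.40

¬d: Gödel ¬ of 0.7 = 0 (operand ≠ 0)
(d ∨ ¬d) = max(0.7, 0) = 0.7
(c ∧ b) = min(0.8, 0.1) = 0.1
(a ∨ (c ∧ b)) = max(0.4, 0.1) = 0.4
((a ∨ (c ∧ b)) → c): 0.4 ≤ 0.8, so result = 1
(a ∧ ((a ∨ (c ∧ b)) → c)) = min(0.4, 1) = 0.4
(c ∨ a) = max(0.8, 0.4) = 0.8
(b → (c ∨ a)): 0.1 ≤ 0.8, so result = 1
((a ∧ ((a ∨ (c ∧ b)) → c)) ∧ (b → (c ∨ a))) = min(0.4, 1) = 0.4
((d ∨ ¬d) ∧ ((a ∧ ((a ∨ (c ∧ b)) → c)) ∧ (b → (c ∨ a)))) = min(0.7, 0.4) = 0.4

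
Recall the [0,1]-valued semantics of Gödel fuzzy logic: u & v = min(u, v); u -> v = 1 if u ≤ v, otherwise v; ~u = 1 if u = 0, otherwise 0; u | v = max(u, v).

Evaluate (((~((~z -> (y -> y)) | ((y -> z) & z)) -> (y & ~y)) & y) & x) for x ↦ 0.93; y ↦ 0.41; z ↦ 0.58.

~z: Gödel ¬ of 0.58 = 0 (operand ≠ 0)
(y -> y): 0.41 ≤ 0.41, so result = 1
(~z -> (y -> y)): 0 ≤ 1, so result = 1
(y -> z): 0.41 ≤ 0.58, so result = 1
((y -> z) & z) = min(1, 0.58) = 0.58
((~z -> (y -> y)) | ((y -> z) & z)) = max(1, 0.58) = 1
~((~z -> (y -> y)) | ((y -> z) & z)): Gödel ¬ of 1 = 0 (operand ≠ 0)
~y: Gödel ¬ of 0.41 = 0 (operand ≠ 0)
(y & ~y) = min(0.41, 0) = 0
(~((~z -> (y -> y)) | ((y -> z) & z)) -> (y & ~y)): 0 ≤ 0, so result = 1
((~((~z -> (y -> y)) | ((y -> z) & z)) -> (y & ~y)) & y) = min(1, 0.41) = 0.41
(((~((~z -> (y -> y)) | ((y -> z) & z)) -> (y & ~y)) & y) & x) = min(0.41, 0.93) = 0.41

0.41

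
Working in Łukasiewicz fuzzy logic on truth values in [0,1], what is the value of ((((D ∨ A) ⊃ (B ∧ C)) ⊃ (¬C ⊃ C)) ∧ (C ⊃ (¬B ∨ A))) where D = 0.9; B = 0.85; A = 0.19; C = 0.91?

(D ∨ A) = max(0.9, 0.19) = 0.9
(B ∧ C) = min(0.85, 0.91) = 0.85
((D ∨ A) ⊃ (B ∧ C)): min(1, 1 − 0.9 + 0.85) = 0.95
¬C: Łukasiewicz ¬ gives 1 − 0.91 = 0.09
(¬C ⊃ C): min(1, 1 − 0.09 + 0.91) = 1
(((D ∨ A) ⊃ (B ∧ C)) ⊃ (¬C ⊃ C)): min(1, 1 − 0.95 + 1) = 1
¬B: Łukasiewicz ¬ gives 1 − 0.85 = 0.15
(¬B ∨ A) = max(0.15, 0.19) = 0.19
(C ⊃ (¬B ∨ A)): min(1, 1 − 0.91 + 0.19) = 0.28
((((D ∨ A) ⊃ (B ∧ C)) ⊃ (¬C ⊃ C)) ∧ (C ⊃ (¬B ∨ A))) = min(1, 0.28) = 0.28

0.28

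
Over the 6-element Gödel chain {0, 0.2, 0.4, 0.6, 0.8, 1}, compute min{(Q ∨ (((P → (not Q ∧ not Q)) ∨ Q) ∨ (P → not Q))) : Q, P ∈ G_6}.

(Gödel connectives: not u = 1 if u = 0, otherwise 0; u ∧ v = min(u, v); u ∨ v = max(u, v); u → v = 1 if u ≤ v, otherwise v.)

The minimum is attained at Q = 0.2, P = 0.2:
  not Q: Gödel ¬ of 0.2 = 0 (operand ≠ 0)
  not Q: Gödel ¬ of 0.2 = 0 (operand ≠ 0)
  (not Q ∧ not Q) = min(0, 0) = 0
  (P → (not Q ∧ not Q)): 0.2 > 0, so result = 0
  ((P → (not Q ∧ not Q)) ∨ Q) = max(0, 0.2) = 0.2
  not Q: Gödel ¬ of 0.2 = 0 (operand ≠ 0)
  (P → not Q): 0.2 > 0, so result = 0
  (((P → (not Q ∧ not Q)) ∨ Q) ∨ (P → not Q)) = max(0.2, 0) = 0.2
  (Q ∨ (((P → (not Q ∧ not Q)) ∨ Q) ∨ (P → not Q))) = max(0.2, 0.2) = 0.2
Checking all 36 assignments confirms none give a value below 0.20.

0.20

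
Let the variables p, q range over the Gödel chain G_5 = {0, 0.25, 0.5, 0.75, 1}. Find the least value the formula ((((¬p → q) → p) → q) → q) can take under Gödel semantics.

0.25

The minimum is attained at p = 0, q = 0.25:
  ¬p: Gödel ¬ of 0 = 1 (operand is 0)
  (¬p → q): 1 > 0.25, so result = 0.25
  ((¬p → q) → p): 0.25 > 0, so result = 0
  (((¬p → q) → p) → q): 0 ≤ 0.25, so result = 1
  ((((¬p → q) → p) → q) → q): 1 > 0.25, so result = 0.25
Checking all 25 assignments confirms none give a value below 0.25.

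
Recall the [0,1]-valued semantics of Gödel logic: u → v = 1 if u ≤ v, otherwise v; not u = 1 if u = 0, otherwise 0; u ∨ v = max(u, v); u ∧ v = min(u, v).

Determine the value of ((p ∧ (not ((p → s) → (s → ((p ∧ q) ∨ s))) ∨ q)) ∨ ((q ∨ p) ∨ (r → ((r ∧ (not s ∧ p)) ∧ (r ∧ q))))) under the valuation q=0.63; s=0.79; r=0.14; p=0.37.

0.63

(p → s): 0.37 ≤ 0.79, so result = 1
(p ∧ q) = min(0.37, 0.63) = 0.37
((p ∧ q) ∨ s) = max(0.37, 0.79) = 0.79
(s → ((p ∧ q) ∨ s)): 0.79 ≤ 0.79, so result = 1
((p → s) → (s → ((p ∧ q) ∨ s))): 1 ≤ 1, so result = 1
not ((p → s) → (s → ((p ∧ q) ∨ s))): Gödel ¬ of 1 = 0 (operand ≠ 0)
(not ((p → s) → (s → ((p ∧ q) ∨ s))) ∨ q) = max(0, 0.63) = 0.63
(p ∧ (not ((p → s) → (s → ((p ∧ q) ∨ s))) ∨ q)) = min(0.37, 0.63) = 0.37
(q ∨ p) = max(0.63, 0.37) = 0.63
not s: Gödel ¬ of 0.79 = 0 (operand ≠ 0)
(not s ∧ p) = min(0, 0.37) = 0
(r ∧ (not s ∧ p)) = min(0.14, 0) = 0
(r ∧ q) = min(0.14, 0.63) = 0.14
((r ∧ (not s ∧ p)) ∧ (r ∧ q)) = min(0, 0.14) = 0
(r → ((r ∧ (not s ∧ p)) ∧ (r ∧ q))): 0.14 > 0, so result = 0
((q ∨ p) ∨ (r → ((r ∧ (not s ∧ p)) ∧ (r ∧ q)))) = max(0.63, 0) = 0.63
((p ∧ (not ((p → s) → (s → ((p ∧ q) ∨ s))) ∨ q)) ∨ ((q ∨ p) ∨ (r → ((r ∧ (not s ∧ p)) ∧ (r ∧ q))))) = max(0.37, 0.63) = 0.63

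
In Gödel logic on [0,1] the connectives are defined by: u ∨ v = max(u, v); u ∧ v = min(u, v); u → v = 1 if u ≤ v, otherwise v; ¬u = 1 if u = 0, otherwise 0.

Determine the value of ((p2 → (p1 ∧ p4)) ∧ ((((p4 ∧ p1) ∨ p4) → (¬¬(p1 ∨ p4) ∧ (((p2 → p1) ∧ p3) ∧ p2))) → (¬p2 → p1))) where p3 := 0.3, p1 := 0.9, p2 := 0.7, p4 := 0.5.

(p1 ∧ p4) = min(0.9, 0.5) = 0.5
(p2 → (p1 ∧ p4)): 0.7 > 0.5, so result = 0.5
(p4 ∧ p1) = min(0.5, 0.9) = 0.5
((p4 ∧ p1) ∨ p4) = max(0.5, 0.5) = 0.5
(p1 ∨ p4) = max(0.9, 0.5) = 0.9
¬(p1 ∨ p4): Gödel ¬ of 0.9 = 0 (operand ≠ 0)
¬¬(p1 ∨ p4): Gödel ¬ of 0 = 1 (operand is 0)
(p2 → p1): 0.7 ≤ 0.9, so result = 1
((p2 → p1) ∧ p3) = min(1, 0.3) = 0.3
(((p2 → p1) ∧ p3) ∧ p2) = min(0.3, 0.7) = 0.3
(¬¬(p1 ∨ p4) ∧ (((p2 → p1) ∧ p3) ∧ p2)) = min(1, 0.3) = 0.3
(((p4 ∧ p1) ∨ p4) → (¬¬(p1 ∨ p4) ∧ (((p2 → p1) ∧ p3) ∧ p2))): 0.5 > 0.3, so result = 0.3
¬p2: Gödel ¬ of 0.7 = 0 (operand ≠ 0)
(¬p2 → p1): 0 ≤ 0.9, so result = 1
((((p4 ∧ p1) ∨ p4) → (¬¬(p1 ∨ p4) ∧ (((p2 → p1) ∧ p3) ∧ p2))) → (¬p2 → p1)): 0.3 ≤ 1, so result = 1
((p2 → (p1 ∧ p4)) ∧ ((((p4 ∧ p1) ∨ p4) → (¬¬(p1 ∨ p4) ∧ (((p2 → p1) ∧ p3) ∧ p2))) → (¬p2 → p1))) = min(0.5, 1) = 0.5

0.50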